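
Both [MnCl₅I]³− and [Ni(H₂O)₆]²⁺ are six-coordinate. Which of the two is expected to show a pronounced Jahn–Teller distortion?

[MnCl₅I]³−: Each chloride is −1; each iodide is −1; balancing the −3 overall charge requires Mn(III). Mn sits in group 7, so the d-electron count is 7 − 3 = 4. Chloride and iodide are weak-field ligands for a first-row metal, so the complex is high-spin. The t₂g³e_g¹ (high-spin) configuration has an unevenly filled e_g set; the Jahn–Teller theorem predicts a tetragonal distortion (typically axial elongation) to lift the degeneracy.
[Ni(H₂O)₆]²⁺: Water is neutral; balancing the +2 overall charge requires Ni(II). Ni sits in group 10, so the d-electron count is 10 − 2 = 8. The d⁸ configuration leaves the e_g set evenly filled (or empty) — no strong Jahn–Teller driving force.

[MnCl₅I]³−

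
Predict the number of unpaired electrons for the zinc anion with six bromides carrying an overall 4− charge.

Ligand charges: each bromide is −1. With an overall charge of −4 the zinc centre must be in the +2 oxidation state.
Zn sits in group 12, so the d-electron count is 12 − 2 = 10.
In an octahedral field the d¹⁰ configuration is t₂g⁶e_g⁴, giving 0 unpaired electrons.

0 unpaired electrons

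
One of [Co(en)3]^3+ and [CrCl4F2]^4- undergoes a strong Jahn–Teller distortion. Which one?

[CrCl4F2]^4-

[Co(en)3]^3+: Summing ligand charges against the +3 overall charge gives an oxidation state of +3 for cobalt. Group 9 minus oxidation state 3 gives a d⁶ configuration. Co(III) has an exceptionally large octahedral splitting and is low-spin with essentially every ligand except fluoride. The d⁶ configuration leaves the e_g set evenly filled (or empty) — no strong Jahn–Teller driving force.
[CrCl4F2]^4-: Summing ligand charges against the −4 overall charge gives an oxidation state of +2 for chromium. Group 6 minus oxidation state 2 gives a d⁴ configuration. Chloride and fluoride are weak-field ligands for a first-row metal, so the complex is high-spin. The t₂g³e_g¹ (high-spin) configuration has an unevenly filled e_g set; the Jahn–Teller theorem predicts a tetragonal distortion (typically axial elongation) to lift the degeneracy.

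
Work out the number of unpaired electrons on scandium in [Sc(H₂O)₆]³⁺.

0

Ligand charges: water is neutral. With an overall charge of +3 the scandium centre must be in the +3 oxidation state.
Sc sits in group 3, so the d-electron count is 3 − 3 = 0.
In an octahedral field the d⁰ configuration is t₂g⁰e_g⁰, giving 0 unpaired electrons.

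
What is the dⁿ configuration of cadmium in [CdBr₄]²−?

Summing ligand charges against the −2 overall charge gives an oxidation state of +2 for cadmium.
Cadmium is a group-12 element; Cd(II) is therefore d¹⁰.

d¹⁰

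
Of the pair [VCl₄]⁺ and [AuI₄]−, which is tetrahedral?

For [VCl₄]⁺: Each chloride is −1; balancing the +1 overall charge requires V(V). V sits in group 5, so the d-electron count is 5 − 5 = 0. A d⁰ ion has no crystal-field stabilisation preference between square planar and tetrahedral, so four ligands adopt the sterically favoured tetrahedral geometry. → tetrahedral.
For [AuI₄]−: Summing ligand charges against the −1 overall charge gives an oxidation state of +3 for gold. Group 11 minus oxidation state 3 gives a d⁸ configuration. A 5d d⁸ ion has a large crystal-field splitting; square planar leaves the high-energy d_{x²−y²} orbital empty and maximises CFSE. → square planar.

[VCl₄]⁺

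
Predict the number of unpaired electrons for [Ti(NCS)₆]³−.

Ligand charges: each isothiocyanate is −1. With an overall charge of −3 the titanium centre must be in the +3 oxidation state.
Ti sits in group 4, so the d-electron count is 4 − 3 = 1.
In an octahedral field the d¹ configuration is t₂g¹e_g⁰ (only one arrangement possible), giving 1 unpaired electron.

1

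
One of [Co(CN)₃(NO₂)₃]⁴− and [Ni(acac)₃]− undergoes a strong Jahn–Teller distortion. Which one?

[Co(CN)₃(NO₂)₃]⁴−: Ligand charges: each cyanide is −1; each nitro (N-bound nitrite) is −1. With an overall charge of −4 the cobalt centre must be in the +2 oxidation state. Cobalt is a group-9 element; Co(II) is therefore d⁷. Cyanide and nitro (N-bound nitrite) are strong-field ligands (high in the spectrochemical series) for a first-row metal, so the complex is low-spin. The t₂g⁶e_g¹ (low-spin) configuration has an unevenly filled e_g set; the Jahn–Teller theorem predicts a tetragonal distortion (typically axial elongation) to lift the degeneracy.
[Ni(acac)₃]−: Summing ligand charges against the −1 overall charge gives an oxidation state of +2 for nickel. Group 10 minus oxidation state 2 gives a d⁸ configuration. The d⁸ configuration leaves the e_g set evenly filled (or empty) — no strong Jahn–Teller driving force.

[Co(CN)₃(NO₂)₃]⁴−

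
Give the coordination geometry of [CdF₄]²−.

tetrahedral

Ligand charges: each fluoride is −1. With an overall charge of −2 the cadmium centre must be in the +2 oxidation state.
Cd sits in group 12, so the d-electron count is 12 − 2 = 10.
With 4 monodentate ligands the coordination number is 4.
A d¹⁰ ion has no crystal-field stabilisation preference between square planar and tetrahedral, so four ligands adopt the sterically favoured tetrahedral geometry.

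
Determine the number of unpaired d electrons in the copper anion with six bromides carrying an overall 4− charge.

1 unpaired electron

Each bromide is −1; balancing the −4 overall charge requires Cu(II).
Copper is a group-11 element; Cu(II) is therefore d⁹.
In an octahedral field the d⁹ configuration is t₂g⁶e_g³ (only one arrangement possible), giving 1 unpaired electron.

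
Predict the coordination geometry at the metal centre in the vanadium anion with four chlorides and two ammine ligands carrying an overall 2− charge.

octahedral

Summing ligand charges against the −2 overall charge gives an oxidation state of +2 for vanadium.
Vanadium is a group-5 element; V(II) is therefore d³.
With 6 monodentate ligands the coordination number is 6.
Six donors around a single metal centre give an octahedral coordination sphere.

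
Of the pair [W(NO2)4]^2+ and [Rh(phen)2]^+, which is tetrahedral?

For [W(NO2)4]^2+: Summing ligand charges against the +2 overall charge gives an oxidation state of +6 for tungsten. Tungsten is a group-6 element; W(VI) is therefore d⁰. A d⁰ ion has no crystal-field stabilisation preference between square planar and tetrahedral, so four ligands adopt the sterically favoured tetrahedral geometry. → tetrahedral.
For [Rh(phen)2]^+: Summing ligand charges against the +1 overall charge gives an oxidation state of +1 for rhodium. Rhodium is a group-9 element; Rh(I) is therefore d⁸. A 4d d⁸ ion has a large crystal-field splitting; square planar leaves the high-energy d_{x²−y²} orbital empty and maximises CFSE. → square planar.

[W(NO2)4]^2+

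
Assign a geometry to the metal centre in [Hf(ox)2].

tetrahedral

Each oxalate is −2; balancing the 0 overall charge requires Hf(IV).
Group 4 minus oxidation state 4 gives a d⁰ configuration.
Counting donor atoms: 2×oxalate (bidentate) → 4 donors. Coordination number = 4.
A d⁰ ion has no crystal-field stabilisation preference between square planar and tetrahedral, so four ligands adopt the sterically favoured tetrahedral geometry.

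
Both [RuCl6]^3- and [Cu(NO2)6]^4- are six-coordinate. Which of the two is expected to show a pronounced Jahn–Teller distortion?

[Cu(NO2)6]^4-

[RuCl6]^3-: Ligand charges: each chloride is −1. With an overall charge of −3 the ruthenium centre must be in the +3 oxidation state. Ruthenium is a group-8 element; Ru(III) is therefore d⁵. A 4d ion has a large Δₒ and is invariably low-spin. The d⁵ configuration leaves the e_g set evenly filled (or empty) — no strong Jahn–Teller driving force.
[Cu(NO2)6]^4-: Each nitro (N-bound nitrite) is −1; balancing the −4 overall charge requires Cu(II). Copper is a group-11 element; Cu(II) is therefore d⁹. The t₂g⁶e_g³ configuration has an unevenly filled e_g set; the Jahn–Teller theorem predicts a tetragonal distortion (typically axial elongation) to lift the degeneracy.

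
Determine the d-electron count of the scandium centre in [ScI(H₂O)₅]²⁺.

d⁰

Each iodide is −1; water is neutral; balancing the +2 overall charge requires Sc(III).
Sc sits in group 3, so the d-electron count is 3 − 3 = 0.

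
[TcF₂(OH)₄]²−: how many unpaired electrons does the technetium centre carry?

3 unpaired electrons

Summing ligand charges against the −2 overall charge gives an oxidation state of +4 for technetium.
Group 7 minus oxidation state 4 gives a d³ configuration.
In an octahedral field the d³ configuration is t₂g³e_g⁰ (only one arrangement possible), giving 3 unpaired electrons.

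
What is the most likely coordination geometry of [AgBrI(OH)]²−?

trigonal planar

Each bromide is −1; each iodide is −1; each hydroxide is −1; balancing the −2 overall charge requires Ag(I).
Group 11 minus oxidation state 1 gives a d¹⁰ configuration.
With 3 monodentate ligands the coordination number is 3.
Three ligands around a d¹⁰ centre minimise repulsion in a trigonal-planar arrangement.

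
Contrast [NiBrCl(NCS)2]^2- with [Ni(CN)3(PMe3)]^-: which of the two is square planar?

For [NiBrCl(NCS)2]^2-: Ligand charges: each bromide is −1; each chloride is −1; each isothiocyanate is −1. With an overall charge of −2 the nickel centre must be in the +2 oxidation state. Group 10 minus oxidation state 2 gives a d⁸ configuration. Bromide, chloride, and isothiocyanate are weak-field ligands. With weak-field ligands the CFSE gain from square planar is small, so a 3d d⁸ ion takes the sterically preferred tetrahedral geometry. → tetrahedral.
For [Ni(CN)3(PMe3)]^-: Each cyanide is −1; trimethylphosphine is neutral; balancing the −1 overall charge requires Ni(II). Group 10 minus oxidation state 2 gives a d⁸ configuration. Cyanide and trimethylphosphine are strong-field ligands (high in the spectrochemical series). A 3d d⁸ ion with strong-field ligands gains enough CFSE to favour square planar over tetrahedral. → square planar.

[Ni(CN)3(PMe3)]^-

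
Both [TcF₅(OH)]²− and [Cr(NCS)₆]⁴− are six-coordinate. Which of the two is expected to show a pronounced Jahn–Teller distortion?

[TcF₅(OH)]²−: Each fluoride is −1; each hydroxide is −1; balancing the −2 overall charge requires Tc(IV). Group 7 minus oxidation state 4 gives a d³ configuration. The d³ configuration leaves the e_g set evenly filled (or empty) — no strong Jahn–Teller driving force.
[Cr(NCS)₆]⁴−: Summing ligand charges against the −4 overall charge gives an oxidation state of +2 for chromium. Group 6 minus oxidation state 2 gives a d⁴ configuration. Isothiocyanate is a weak-field ligand for a first-row metal, so the complex is high-spin. The t₂g³e_g¹ (high-spin) configuration has an unevenly filled e_g set; the Jahn–Teller theorem predicts a tetragonal distortion (typically axial elongation) to lift the degeneracy.

[Cr(NCS)₆]⁴−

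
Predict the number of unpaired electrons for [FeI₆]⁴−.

Each iodide is −1; balancing the −4 overall charge requires Fe(II).
Iron is a group-8 element; Fe(II) is therefore d⁶.
The spin state decides the count: Iodide is a weak-field ligand for a first-row metal, so the complex is high-spin.
An octahedral high-spin d⁶ ion is t₂g⁴e_g², giving 4 unpaired electrons.

4 unpaired electrons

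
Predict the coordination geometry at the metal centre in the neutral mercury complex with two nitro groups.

Summing ligand charges against the 0 overall charge gives an oxidation state of +2 for mercury.
Hg sits in group 12, so the d-electron count is 12 − 2 = 10.
With 2 monodentate ligands the coordination number is 2.
A d¹⁰ ion with only two ligands adopts a linear arrangement (sp hybridisation; no CFSE preference).

linear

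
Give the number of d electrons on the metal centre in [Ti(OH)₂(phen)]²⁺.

Each hydroxide is −1; 1,10-phenanthroline is neutral; balancing the +2 overall charge requires Ti(IV).
Titanium is a group-4 element; Ti(IV) is therefore d⁰.

d0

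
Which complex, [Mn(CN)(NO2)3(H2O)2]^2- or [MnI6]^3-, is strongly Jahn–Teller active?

[MnI6]^3-

[Mn(CN)(NO2)3(H2O)2]^2-: Summing ligand charges against the −2 overall charge gives an oxidation state of +2 for manganese. Group 7 minus oxidation state 2 gives a d⁵ configuration. Cyanide and nitro (N-bound nitrite) are strong-field ligands (high in the spectrochemical series) for a first-row metal, so the complex is low-spin. The d⁵ configuration leaves the e_g set evenly filled (or empty) — no strong Jahn–Teller driving force.
[MnI6]^3-: Summing ligand charges against the −3 overall charge gives an oxidation state of +3 for manganese. Mn sits in group 7, so the d-electron count is 7 − 3 = 4. Iodide is a weak-field ligand for a first-row metal, so the complex is high-spin. The t₂g³e_g¹ (high-spin) configuration has an unevenly filled e_g set; the Jahn–Teller theorem predicts a tetragonal distortion (typically axial elongation) to lift the degeneracy.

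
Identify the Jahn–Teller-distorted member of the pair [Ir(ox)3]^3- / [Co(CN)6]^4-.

[Co(CN)6]^4-

[Ir(ox)3]^3-: Summing ligand charges against the −3 overall charge gives an oxidation state of +3 for iridium. Group 9 minus oxidation state 3 gives a d⁶ configuration. A 5d ion has a large Δₒ and is invariably low-spin. The d⁶ configuration leaves the e_g set evenly filled (or empty) — no strong Jahn–Teller driving force.
[Co(CN)6]^4-: Ligand charges: each cyanide is −1. With an overall charge of −4 the cobalt centre must be in the +2 oxidation state. Group 9 minus oxidation state 2 gives a d⁷ configuration. Cyanide is a strong-field ligand (high in the spectrochemical series) for a first-row metal, so the complex is low-spin. The t₂g⁶e_g¹ (low-spin) configuration has an unevenly filled e_g set; the Jahn–Teller theorem predicts a tetragonal distortion (typically axial elongation) to lift the degeneracy.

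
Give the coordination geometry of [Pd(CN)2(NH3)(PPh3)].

square planar

Summing ligand charges against the 0 overall charge gives an oxidation state of +2 for palladium.
Palladium is a group-10 element; Pd(II) is therefore d⁸.
With 4 monodentate ligands the coordination number is 4.
A 4d d⁸ ion has a large crystal-field splitting; square planar leaves the high-energy d_{x²−y²} orbital empty and maximises CFSE.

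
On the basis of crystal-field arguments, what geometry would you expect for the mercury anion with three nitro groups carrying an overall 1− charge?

Summing ligand charges against the −1 overall charge gives an oxidation state of +2 for mercury.
Mercury is a group-12 element; Hg(II) is therefore d¹⁰.
Coordination number: 3.
Three ligands around a d¹⁰ centre minimise repulsion in a trigonal-planar arrangement.

trigonal planar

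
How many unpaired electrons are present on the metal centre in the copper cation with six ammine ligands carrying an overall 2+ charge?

1

Summing ligand charges against the +2 overall charge gives an oxidation state of +2 for copper.
Copper is a group-11 element; Cu(II) is therefore d⁹.
In an octahedral field the d⁹ configuration is t₂g⁶e_g³ (only one arrangement possible), giving 1 unpaired electron.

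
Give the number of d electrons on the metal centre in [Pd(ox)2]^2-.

d8

Each oxalate is −2; balancing the −2 overall charge requires Pd(II).
Palladium is a group-10 element; Pd(II) is therefore d⁸.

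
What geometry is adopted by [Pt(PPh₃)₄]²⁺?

Summing ligand charges against the +2 overall charge gives an oxidation state of +2 for platinum.
Group 10 minus oxidation state 2 gives a d⁸ configuration.
With 4 monodentate ligands the coordination number is 4.
A 5d d⁸ ion has a large crystal-field splitting; square planar leaves the high-energy d_{x²−y²} orbital empty and maximises CFSE.

square planar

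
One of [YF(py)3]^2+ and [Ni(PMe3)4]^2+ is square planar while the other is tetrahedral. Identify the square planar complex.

For [YF(py)3]^2+: Each fluoride is −1; pyridine is neutral; balancing the +2 overall charge requires Y(III). Y sits in group 3, so the d-electron count is 3 − 3 = 0. A d⁰ ion has no crystal-field stabilisation preference between square planar and tetrahedral, so four ligands adopt the sterically favoured tetrahedral geometry. → tetrahedral.
For [Ni(PMe3)4]^2+: Ligand charges: trimethylphosphine is neutral. With an overall charge of +2 the nickel centre must be in the +2 oxidation state. Group 10 minus oxidation state 2 gives a d⁸ configuration. Trimethylphosphine is a strong-field ligand (high in the spectrochemical series). A 3d d⁸ ion with strong-field ligands gains enough CFSE to favour square planar over tetrahedral. → square planar.

[Ni(PMe3)4]^2+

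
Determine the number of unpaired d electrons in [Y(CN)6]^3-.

0 unpaired electrons

Ligand charges: each cyanide is −1. With an overall charge of −3 the yttrium centre must be in the +3 oxidation state.
Group 3 minus oxidation state 3 gives a d⁰ configuration.
In an octahedral field the d⁰ configuration is t₂g⁰e_g⁰, giving 0 unpaired electrons.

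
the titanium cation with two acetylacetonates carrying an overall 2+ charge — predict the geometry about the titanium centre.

tetrahedral

Each acetylacetonate is −1; balancing the +2 overall charge requires Ti(IV).
Ti sits in group 4, so the d-electron count is 4 − 4 = 0.
Counting donor atoms: 2×acetylacetonate (bidentate) → 4 donors. Coordination number = 4.
A d⁰ ion has no crystal-field stabilisation preference between square planar and tetrahedral, so four ligands adopt the sterically favoured tetrahedral geometry.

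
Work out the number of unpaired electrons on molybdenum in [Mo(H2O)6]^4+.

Water is neutral; balancing the +4 overall charge requires Mo(IV).
Mo sits in group 6, so the d-electron count is 6 − 4 = 2.
In an octahedral field the d² configuration is t₂g²e_g⁰ (only one arrangement possible), giving 2 unpaired electrons.

2 unpaired electrons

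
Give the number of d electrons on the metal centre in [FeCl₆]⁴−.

d6

Ligand charges: each chloride is −1. With an overall charge of −4 the iron centre must be in the +2 oxidation state.
Group 8 minus oxidation state 2 gives a d⁶ configuration.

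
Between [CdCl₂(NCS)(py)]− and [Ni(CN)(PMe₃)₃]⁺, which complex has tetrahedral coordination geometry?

For [CdCl₂(NCS)(py)]−: Summing ligand charges against the −1 overall charge gives an oxidation state of +2 for cadmium. Cadmium is a group-12 element; Cd(II) is therefore d¹⁰. A d¹⁰ ion has no crystal-field stabilisation preference between square planar and tetrahedral, so four ligands adopt the sterically favoured tetrahedral geometry. → tetrahedral.
For [Ni(CN)(PMe₃)₃]⁺: Ligand charges: each cyanide is −1; trimethylphosphine is neutral. With an overall charge of +1 the nickel centre must be in the +2 oxidation state. Ni sits in group 10, so the d-electron count is 10 − 2 = 8. Cyanide and trimethylphosphine are strong-field ligands (high in the spectrochemical series). A 3d d⁸ ion with strong-field ligands gains enough CFSE to favour square planar over tetrahedral. → square planar.

[CdCl₂(NCS)(py)]−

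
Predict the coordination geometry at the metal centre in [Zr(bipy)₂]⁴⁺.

tetrahedral

2,2′-bipyridine is neutral; balancing the +4 overall charge requires Zr(IV).
Zr sits in group 4, so the d-electron count is 4 − 4 = 0.
Counting donor atoms: 2×2,2′-bipyridine (bidentate) → 4 donors. Coordination number = 4.
A d⁰ ion has no crystal-field stabilisation preference between square planar and tetrahedral, so four ligands adopt the sterically favoured tetrahedral geometry.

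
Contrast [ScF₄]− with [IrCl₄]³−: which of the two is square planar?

[IrCl₄]³−

For [ScF₄]−: Each fluoride is −1; balancing the −1 overall charge requires Sc(III). Scandium is a group-3 element; Sc(III) is therefore d⁰. A d⁰ ion has no crystal-field stabilisation preference between square planar and tetrahedral, so four ligands adopt the sterically favoured tetrahedral geometry. → tetrahedral.
For [IrCl₄]³−: Ligand charges: each chloride is −1. With an overall charge of −3 the iridium centre must be in the +1 oxidation state. Group 9 minus oxidation state 1 gives a d⁸ configuration. A 5d d⁸ ion has a large crystal-field splitting; square planar leaves the high-energy d_{x²−y²} orbital empty and maximises CFSE. → square planar.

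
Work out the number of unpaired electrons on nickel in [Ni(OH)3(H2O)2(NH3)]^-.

Summing ligand charges against the −1 overall charge gives an oxidation state of +2 for nickel.
Ni sits in group 10, so the d-electron count is 10 − 2 = 8.
In an octahedral field the d⁸ configuration is t₂g⁶e_g² (only one arrangement possible), giving 2 unpaired electrons.

2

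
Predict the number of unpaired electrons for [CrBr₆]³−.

Ligand charges: each bromide is −1. With an overall charge of −3 the chromium centre must be in the +3 oxidation state.
Chromium is a group-6 element; Cr(III) is therefore d³.
In an octahedral field the d³ configuration is t₂g³e_g⁰ (only one arrangement possible), giving 3 unpaired electrons.

3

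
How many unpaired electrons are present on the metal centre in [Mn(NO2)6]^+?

Each nitro (N-bound nitrite) is −1; balancing the +1 overall charge requires Mn(VII).
Manganese is a group-7 element; Mn(VII) is therefore d⁰.
In an octahedral field the d⁰ configuration is t₂g⁰e_g⁰, giving 0 unpaired electrons.

0 unpaired electrons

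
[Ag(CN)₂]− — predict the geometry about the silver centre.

linear

Ligand charges: each cyanide is −1. With an overall charge of −1 the silver centre must be in the +1 oxidation state.
Ag sits in group 11, so the d-electron count is 11 − 1 = 10.
With 2 monodentate ligands the coordination number is 2.
A d¹⁰ ion with only two ligands adopts a linear arrangement (sp hybridisation; no CFSE preference).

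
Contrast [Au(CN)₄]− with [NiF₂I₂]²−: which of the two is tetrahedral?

For [Au(CN)₄]−: Summing ligand charges against the −1 overall charge gives an oxidation state of +3 for gold. Gold is a group-11 element; Au(III) is therefore d⁸. A 5d d⁸ ion has a large crystal-field splitting; square planar leaves the high-energy d_{x²−y²} orbital empty and maximises CFSE. → square planar.
For [NiF₂I₂]²−: Each fluoride is −1; each iodide is −1; balancing the −2 overall charge requires Ni(II). Ni sits in group 10, so the d-electron count is 10 − 2 = 8. Fluoride and iodide are weak-field ligands. With weak-field ligands the CFSE gain from square planar is small, so a 3d d⁸ ion takes the sterically preferred tetrahedral geometry. → tetrahedral.

[NiF₂I₂]²−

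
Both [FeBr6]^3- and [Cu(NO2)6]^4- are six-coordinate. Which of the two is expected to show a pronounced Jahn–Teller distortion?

[Cu(NO2)6]^4-

[FeBr6]^3-: Summing ligand charges against the −3 overall charge gives an oxidation state of +3 for iron. Group 8 minus oxidation state 3 gives a d⁵ configuration. Bromide is a weak-field ligand for a first-row metal, so the complex is high-spin. The d⁵ configuration leaves the e_g set evenly filled (or empty) — no strong Jahn–Teller driving force.
[Cu(NO2)6]^4-: Each nitro (N-bound nitrite) is −1; balancing the −4 overall charge requires Cu(II). Copper is a group-11 element; Cu(II) is therefore d⁹. The t₂g⁶e_g³ configuration has an unevenly filled e_g set; the Jahn–Teller theorem predicts a tetragonal distortion (typically axial elongation) to lift the degeneracy.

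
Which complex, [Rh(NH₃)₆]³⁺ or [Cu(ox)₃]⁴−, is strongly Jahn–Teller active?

[Rh(NH₃)₆]³⁺: Ammonia is neutral; balancing the +3 overall charge requires Rh(III). Rhodium is a group-9 element; Rh(III) is therefore d⁶. A 4d ion has a large Δₒ and is invariably low-spin. The d⁶ configuration leaves the e_g set evenly filled (or empty) — no strong Jahn–Teller driving force.
[Cu(ox)₃]⁴−: Summing ligand charges against the −4 overall charge gives an oxidation state of +2 for copper. Copper is a group-11 element; Cu(II) is therefore d⁹. The t₂g⁶e_g³ configuration has an unevenly filled e_g set; the Jahn–Teller theorem predicts a tetragonal distortion (typically axial elongation) to lift the degeneracy.

[Cu(ox)₃]⁴−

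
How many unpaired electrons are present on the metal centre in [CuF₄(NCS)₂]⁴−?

Ligand charges: each fluoride is −1; each isothiocyanate is −1. With an overall charge of −4 the copper centre must be in the +2 oxidation state.
Cu sits in group 11, so the d-electron count is 11 − 2 = 9.
In an octahedral field the d⁹ configuration is t₂g⁶e_g³ (only one arrangement possible), giving 1 unpaired electron.

1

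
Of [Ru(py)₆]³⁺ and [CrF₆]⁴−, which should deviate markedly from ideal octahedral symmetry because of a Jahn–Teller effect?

[CrF₆]⁴−

[Ru(py)₆]³⁺: Summing ligand charges against the +3 overall charge gives an oxidation state of +3 for ruthenium. Ruthenium is a group-8 element; Ru(III) is therefore d⁵. A 4d ion has a large Δₒ and is invariably low-spin. The d⁵ configuration leaves the e_g set evenly filled (or empty) — no strong Jahn–Teller driving force.
[CrF₆]⁴−: Summing ligand charges against the −4 overall charge gives an oxidation state of +2 for chromium. Cr sits in group 6, so the d-electron count is 6 − 2 = 4. Fluoride is a weak-field ligand for a first-row metal, so the complex is high-spin. The t₂g³e_g¹ (high-spin) configuration has an unevenly filled e_g set; the Jahn–Teller theorem predicts a tetragonal distortion (typically axial elongation) to lift the degeneracy.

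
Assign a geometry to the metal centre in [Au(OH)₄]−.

square planar

Summing ligand charges against the −1 overall charge gives an oxidation state of +3 for gold.
Au sits in group 11, so the d-electron count is 11 − 3 = 8.
With 4 monodentate ligands the coordination number is 4.
A 5d d⁸ ion has a large crystal-field splitting; square planar leaves the high-energy d_{x²−y²} orbital empty and maximises CFSE.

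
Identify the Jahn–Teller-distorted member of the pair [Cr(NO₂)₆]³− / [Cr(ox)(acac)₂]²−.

[Cr(NO₂)₆]³−: Each nitro (N-bound nitrite) is −1; balancing the −3 overall charge requires Cr(III). Group 6 minus oxidation state 3 gives a d³ configuration. The d³ configuration leaves the e_g set evenly filled (or empty) — no strong Jahn–Teller driving force.
[Cr(ox)(acac)₂]²−: Each oxalate is −2; each acetylacetonate is −1; balancing the −2 overall charge requires Cr(II). Group 6 minus oxidation state 2 gives a d⁴ configuration. Acetylacetonate and oxalate are weak-field ligands for a first-row metal, so the complex is high-spin. The t₂g³e_g¹ (high-spin) configuration has an unevenly filled e_g set; the Jahn–Teller theorem predicts a tetragonal distortion (typically axial elongation) to lift the degeneracy.

[Cr(ox)(acac)₂]²−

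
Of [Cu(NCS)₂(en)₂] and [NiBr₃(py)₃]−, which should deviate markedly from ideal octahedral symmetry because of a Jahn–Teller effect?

[Cu(NCS)₂(en)₂]

[Cu(NCS)₂(en)₂]: Ligand charges: each isothiocyanate is −1; ethylenediamine is neutral. With an overall charge of 0 the copper centre must be in the +2 oxidation state. Copper is a group-11 element; Cu(II) is therefore d⁹. The t₂g⁶e_g³ configuration has an unevenly filled e_g set; the Jahn–Teller theorem predicts a tetragonal distortion (typically axial elongation) to lift the degeneracy.
[NiBr₃(py)₃]−: Summing ligand charges against the −1 overall charge gives an oxidation state of +2 for nickel. Nickel is a group-10 element; Ni(II) is therefore d⁸. The d⁸ configuration leaves the e_g set evenly filled (or empty) — no strong Jahn–Teller driving force.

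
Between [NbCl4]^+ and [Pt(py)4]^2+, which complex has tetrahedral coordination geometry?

For [NbCl4]^+: Summing ligand charges against the +1 overall charge gives an oxidation state of +5 for niobium. Niobium is a group-5 element; Nb(V) is therefore d⁰. A d⁰ ion has no crystal-field stabilisation preference between square planar and tetrahedral, so four ligands adopt the sterically favoured tetrahedral geometry. → tetrahedral.
For [Pt(py)4]^2+: Summing ligand charges against the +2 overall charge gives an oxidation state of +2 for platinum. Platinum is a group-10 element; Pt(II) is therefore d⁸. A 5d d⁸ ion has a large crystal-field splitting; square planar leaves the high-energy d_{x²−y²} orbital empty and maximises CFSE. → square planar.

[NbCl4]^+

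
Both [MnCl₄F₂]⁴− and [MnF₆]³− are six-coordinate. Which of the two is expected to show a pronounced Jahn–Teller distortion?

[MnF₆]³−

[MnCl₄F₂]⁴−: Summing ligand charges against the −4 overall charge gives an oxidation state of +2 for manganese. Group 7 minus oxidation state 2 gives a d⁵ configuration. Chloride and fluoride are weak-field ligands for a first-row metal, so the complex is high-spin. The d⁵ configuration leaves the e_g set evenly filled (or empty) — no strong Jahn–Teller driving force.
[MnF₆]³−: Each fluoride is −1; balancing the −3 overall charge requires Mn(III). Mn sits in group 7, so the d-electron count is 7 − 3 = 4. Fluoride is a weak-field ligand for a first-row metal, so the complex is high-spin. The t₂g³e_g¹ (high-spin) configuration has an unevenly filled e_g set; the Jahn–Teller theorem predicts a tetragonal distortion (typically axial elongation) to lift the degeneracy.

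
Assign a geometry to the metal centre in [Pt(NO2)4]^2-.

square planar

Summing ligand charges against the −2 overall charge gives an oxidation state of +2 for platinum.
Platinum is a group-10 element; Pt(II) is therefore d⁸.
With 4 monodentate ligands the coordination number is 4.
A 5d d⁸ ion has a large crystal-field splitting; square planar leaves the high-energy d_{x²−y²} orbital empty and maximises CFSE.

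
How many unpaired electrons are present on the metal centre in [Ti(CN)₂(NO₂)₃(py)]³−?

Ligand charges: each cyanide is −1; each nitro (N-bound nitrite) is −1; pyridine is neutral. With an overall charge of −3 the titanium centre must be in the +2 oxidation state.
Titanium is a group-4 element; Ti(II) is therefore d².
In an octahedral field the d² configuration is t₂g²e_g⁰ (only one arrangement possible), giving 2 unpaired electrons.

2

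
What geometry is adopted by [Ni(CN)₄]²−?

square planar

Summing ligand charges against the −2 overall charge gives an oxidation state of +2 for nickel.
Nickel is a group-10 element; Ni(II) is therefore d⁸.
Coordination number: 4.
Cyanide is a strong-field ligand (high in the spectrochemical series).
A 3d d⁸ ion with strong-field ligands gains enough CFSE to favour square planar over tetrahedral.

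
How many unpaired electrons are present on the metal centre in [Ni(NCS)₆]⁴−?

2 unpaired electrons

Ligand charges: each isothiocyanate is −1. With an overall charge of −4 the nickel centre must be in the +2 oxidation state.
Group 10 minus oxidation state 2 gives a d⁸ configuration.
In an octahedral field the d⁸ configuration is t₂g⁶e_g² (only one arrangement possible), giving 2 unpaired electrons.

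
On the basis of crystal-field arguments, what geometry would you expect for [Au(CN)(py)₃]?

tetrahedral

Summing ligand charges against the 0 overall charge gives an oxidation state of +1 for gold.
Gold is a group-11 element; Au(I) is therefore d¹⁰.
Coordination number: 4.
A d¹⁰ ion has no crystal-field stabilisation preference between square planar and tetrahedral, so four ligands adopt the sterically favoured tetrahedral geometry.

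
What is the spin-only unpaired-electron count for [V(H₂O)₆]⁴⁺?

Water is neutral; balancing the +4 overall charge requires V(IV).
Vanadium is a group-5 element; V(IV) is therefore d¹.
In an octahedral field the d¹ configuration is t₂g¹e_g⁰ (only one arrangement possible), giving 1 unpaired electron.

1 unpaired electron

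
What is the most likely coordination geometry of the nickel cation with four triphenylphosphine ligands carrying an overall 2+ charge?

square planar

Summing ligand charges against the +2 overall charge gives an oxidation state of +2 for nickel.
Group 10 minus oxidation state 2 gives a d⁸ configuration.
Coordination number: 4.
Triphenylphosphine is a strong-field ligand (high in the spectrochemical series).
A 3d d⁸ ion with strong-field ligands gains enough CFSE to favour square planar over tetrahedral.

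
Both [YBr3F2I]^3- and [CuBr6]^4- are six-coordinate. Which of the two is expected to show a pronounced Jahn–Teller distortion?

[YBr3F2I]^3-: Summing ligand charges against the −3 overall charge gives an oxidation state of +3 for yttrium. Yttrium is a group-3 element; Y(III) is therefore d⁰. The d⁰ configuration leaves the e_g set evenly filled (or empty) — no strong Jahn–Teller driving force.
[CuBr6]^4-: Summing ligand charges against the −4 overall charge gives an oxidation state of +2 for copper. Copper is a group-11 element; Cu(II) is therefore d⁹. The t₂g⁶e_g³ configuration has an unevenly filled e_g set; the Jahn–Teller theorem predicts a tetragonal distortion (typically axial elongation) to lift the degeneracy.

[CuBr6]^4-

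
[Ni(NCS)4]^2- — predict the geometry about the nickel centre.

tetrahedral

Ligand charges: each isothiocyanate is −1. With an overall charge of −2 the nickel centre must be in the +2 oxidation state.
Nickel is a group-10 element; Ni(II) is therefore d⁸.
With 4 monodentate ligands the coordination number is 4.
Isothiocyanate is a weak-field ligand.
With weak-field ligands the CFSE gain from square planar is small, so a 3d d⁸ ion takes the sterically preferred tetrahedral geometry.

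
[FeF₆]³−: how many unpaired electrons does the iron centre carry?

5 unpaired electrons

Summing ligand charges against the −3 overall charge gives an oxidation state of +3 for iron.
Group 8 minus oxidation state 3 gives a d⁵ configuration.
The spin state decides the count: Fluoride is a weak-field ligand for a first-row metal, so the complex is high-spin.
An octahedral high-spin d⁵ ion is t₂g³e_g², giving 5 unpaired electrons.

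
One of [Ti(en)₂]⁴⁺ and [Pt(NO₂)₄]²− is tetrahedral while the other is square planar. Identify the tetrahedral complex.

[Ti(en)₂]⁴⁺

For [Ti(en)₂]⁴⁺: Ligand charges: ethylenediamine is neutral. With an overall charge of +4 the titanium centre must be in the +4 oxidation state. Ti sits in group 4, so the d-electron count is 4 − 4 = 0. A d⁰ ion has no crystal-field stabilisation preference between square planar and tetrahedral, so four ligands adopt the sterically favoured tetrahedral geometry. → tetrahedral.
For [Pt(NO₂)₄]²−: Summing ligand charges against the −2 overall charge gives an oxidation state of +2 for platinum. Platinum is a group-10 element; Pt(II) is therefore d⁸. A 5d d⁸ ion has a large crystal-field splitting; square planar leaves the high-energy d_{x²−y²} orbital empty and maximises CFSE. → square planar.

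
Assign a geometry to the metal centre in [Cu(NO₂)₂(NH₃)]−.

trigonal planar

Summing ligand charges against the −1 overall charge gives an oxidation state of +1 for copper.
Group 11 minus oxidation state 1 gives a d¹⁰ configuration.
Coordination number: 3.
Three ligands around a d¹⁰ centre minimise repulsion in a trigonal-planar arrangement.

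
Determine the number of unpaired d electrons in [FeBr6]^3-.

5 unpaired electrons

Ligand charges: each bromide is −1. With an overall charge of −3 the iron centre must be in the +3 oxidation state.
Iron is a group-8 element; Fe(III) is therefore d⁵.
The spin state decides the count: Bromide is a weak-field ligand for a first-row metal, so the complex is high-spin.
An octahedral high-spin d⁵ ion is t₂g³e_g², giving 5 unpaired electrons.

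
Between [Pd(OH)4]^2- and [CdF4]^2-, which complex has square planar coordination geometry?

[Pd(OH)4]^2-

For [Pd(OH)4]^2-: Each hydroxide is −1; balancing the −2 overall charge requires Pd(II). Palladium is a group-10 element; Pd(II) is therefore d⁸. A 4d d⁸ ion has a large crystal-field splitting; square planar leaves the high-energy d_{x²−y²} orbital empty and maximises CFSE. → square planar.
For [CdF4]^2-: Ligand charges: each fluoride is −1. With an overall charge of −2 the cadmium centre must be in the +2 oxidation state. Cd sits in group 12, so the d-electron count is 12 − 2 = 10. A d¹⁰ ion has no crystal-field stabilisation preference between square planar and tetrahedral, so four ligands adopt the sterically favoured tetrahedral geometry. → tetrahedral.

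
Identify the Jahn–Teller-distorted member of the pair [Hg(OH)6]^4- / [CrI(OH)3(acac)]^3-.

[CrI(OH)3(acac)]^3-

[Hg(OH)6]^4-: Summing ligand charges against the −4 overall charge gives an oxidation state of +2 for mercury. Group 12 minus oxidation state 2 gives a d¹⁰ configuration. The d¹⁰ configuration leaves the e_g set evenly filled (or empty) — no strong Jahn–Teller driving force.
[CrI(OH)3(acac)]^3-: Each iodide is −1; each hydroxide is −1; each acetylacetonate is −1; balancing the −3 overall charge requires Cr(II). Cr sits in group 6, so the d-electron count is 6 − 2 = 4. Acetylacetonate, hydroxide, and iodide are weak-field ligands for a first-row metal, so the complex is high-spin. The t₂g³e_g¹ (high-spin) configuration has an unevenly filled e_g set; the Jahn–Teller theorem predicts a tetragonal distortion (typically axial elongation) to lift the degeneracy.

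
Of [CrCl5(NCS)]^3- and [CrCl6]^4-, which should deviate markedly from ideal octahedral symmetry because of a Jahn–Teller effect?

[CrCl6]^4-

[CrCl5(NCS)]^3-: Summing ligand charges against the −3 overall charge gives an oxidation state of +3 for chromium. Chromium is a group-6 element; Cr(III) is therefore d³. The d³ configuration leaves the e_g set evenly filled (or empty) — no strong Jahn–Teller driving force.
[CrCl6]^4-: Summing ligand charges against the −4 overall charge gives an oxidation state of +2 for chromium. Chromium is a group-6 element; Cr(II) is therefore d⁴. Chloride is a weak-field ligand for a first-row metal, so the complex is high-spin. The t₂g³e_g¹ (high-spin) configuration has an unevenly filled e_g set; the Jahn–Teller theorem predicts a tetragonal distortion (typically axial elongation) to lift the degeneracy.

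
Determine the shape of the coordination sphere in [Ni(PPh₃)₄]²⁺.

square planar

Ligand charges: triphenylphosphine is neutral. With an overall charge of +2 the nickel centre must be in the +2 oxidation state.
Group 10 minus oxidation state 2 gives a d⁸ configuration.
Coordination number: 4.
Triphenylphosphine is a strong-field ligand (high in the spectrochemical series).
A 3d d⁸ ion with strong-field ligands gains enough CFSE to favour square planar over tetrahedral.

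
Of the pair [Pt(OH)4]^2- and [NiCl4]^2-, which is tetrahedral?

For [Pt(OH)4]^2-: Each hydroxide is −1; balancing the −2 overall charge requires Pt(II). Platinum is a group-10 element; Pt(II) is therefore d⁸. A 5d d⁸ ion has a large crystal-field splitting; square planar leaves the high-energy d_{x²−y²} orbital empty and maximises CFSE. → square planar.
For [NiCl4]^2-: Each chloride is −1; balancing the −2 overall charge requires Ni(II). Ni sits in group 10, so the d-electron count is 10 − 2 = 8. Chloride is a weak-field ligand. With weak-field ligands the CFSE gain from square planar is small, so a 3d d⁸ ion takes the sterically preferred tetrahedral geometry. → tetrahedral.

[NiCl4]^2-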